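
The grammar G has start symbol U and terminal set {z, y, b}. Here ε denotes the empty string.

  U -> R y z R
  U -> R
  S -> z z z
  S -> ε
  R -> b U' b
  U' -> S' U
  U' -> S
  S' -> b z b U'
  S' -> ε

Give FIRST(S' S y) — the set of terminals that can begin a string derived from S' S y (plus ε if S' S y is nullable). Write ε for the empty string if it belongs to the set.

{b, y, z}

FIRST(S) = {ε, z}
FIRST(R) = {b}
FIRST(S') = {ε, b}
FIRST(U) = {b}  (via R y z R, R)
FIRST(U') = {ε, b, z}  (via S' U, S)
FIRST(S' S y): take FIRST of each symbol in turn, carrying on past any symbol whose FIRST contains ε; result {b, y, z}.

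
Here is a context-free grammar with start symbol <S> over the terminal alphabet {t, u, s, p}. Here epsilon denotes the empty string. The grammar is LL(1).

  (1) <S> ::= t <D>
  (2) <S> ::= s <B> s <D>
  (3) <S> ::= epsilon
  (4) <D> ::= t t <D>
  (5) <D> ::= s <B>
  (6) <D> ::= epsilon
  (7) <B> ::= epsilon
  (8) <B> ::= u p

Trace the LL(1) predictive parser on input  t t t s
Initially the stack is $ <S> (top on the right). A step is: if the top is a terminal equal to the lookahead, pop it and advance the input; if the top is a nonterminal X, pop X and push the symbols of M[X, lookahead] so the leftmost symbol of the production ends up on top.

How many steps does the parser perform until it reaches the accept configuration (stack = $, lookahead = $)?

     Stack      Input      Action
  1  $ <S>      t t t s $  expand <S> ::= t <D>
  2  $ <D> t    t t t s $  match t
  3  $ <D>      t t s $    expand <D> ::= t t <D>
  4  $ <D> t t  t t s $    match t
  5  $ <D> t    t s $      match t
  6  $ <D>      s $        expand <D> ::= s <B>
  7  $ <B> s    s $        match s
  8  $ <B>      $          expand <B> ::= epsilon
Accept reached after 8 steps.

8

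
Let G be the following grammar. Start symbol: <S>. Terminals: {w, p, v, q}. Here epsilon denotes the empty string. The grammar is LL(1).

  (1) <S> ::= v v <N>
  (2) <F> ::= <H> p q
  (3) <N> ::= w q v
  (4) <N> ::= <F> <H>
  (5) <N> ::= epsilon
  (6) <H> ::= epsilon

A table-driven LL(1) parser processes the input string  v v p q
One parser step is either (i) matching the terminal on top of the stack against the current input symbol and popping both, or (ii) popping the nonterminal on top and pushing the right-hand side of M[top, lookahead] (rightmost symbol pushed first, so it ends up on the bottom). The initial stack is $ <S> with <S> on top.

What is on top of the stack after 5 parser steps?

<H>

     Stack      Input      Action
  1  $ <S>      v v p q $  expand <S> ::= v v <N>
  2  $ <N> v v  v v p q $  match v
  3  $ <N> v    v p q $    match v
  4  $ <N>      p q $      expand <N> ::= <F> <H>
  5  $ <H> <F>  p q $      expand <F> ::= <H> p q
Stack after step 5: $ <H> q p <H> (top = <H>).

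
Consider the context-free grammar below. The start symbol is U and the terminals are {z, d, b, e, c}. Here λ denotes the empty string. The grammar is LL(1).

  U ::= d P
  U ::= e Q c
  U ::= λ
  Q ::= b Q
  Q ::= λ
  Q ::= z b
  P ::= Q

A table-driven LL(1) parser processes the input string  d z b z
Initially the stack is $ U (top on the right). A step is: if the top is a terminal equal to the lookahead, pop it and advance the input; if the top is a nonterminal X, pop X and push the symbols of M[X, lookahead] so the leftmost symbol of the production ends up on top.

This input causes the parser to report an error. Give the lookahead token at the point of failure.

step 1: stack=$ U  input=d z b z $  — expand U ::= d P
step 2: stack=$ P d  input=d z b z $  — match d
step 3: stack=$ P  input=z b z $  — expand P ::= Q
step 4: stack=$ Q  input=z b z $  — expand Q ::= z b
step 5: stack=$ b z  input=z b z $  — match z
step 6: stack=$ b  input=b z $  — match b
step 7: stack=$  input=z $  — error: stack empty but input remains

z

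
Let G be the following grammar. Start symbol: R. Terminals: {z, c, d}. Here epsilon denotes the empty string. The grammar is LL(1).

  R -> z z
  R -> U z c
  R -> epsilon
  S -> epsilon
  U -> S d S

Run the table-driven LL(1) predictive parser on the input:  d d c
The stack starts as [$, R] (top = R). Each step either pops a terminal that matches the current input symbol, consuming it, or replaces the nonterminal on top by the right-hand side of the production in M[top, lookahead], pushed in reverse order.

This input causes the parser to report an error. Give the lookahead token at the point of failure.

     Stack        Input    Action
  1  $ R          d d c $  expand R -> U z c
  2  $ c z U      d d c $  expand U -> S d S
  3  $ c z S d S  d d c $  expand S -> epsilon
  4  $ c z S d    d d c $  match d
  5  $ c z S      d c $    expand S -> epsilon
  6  $ c z        d c $    error: top is terminal z but lookahead is d

d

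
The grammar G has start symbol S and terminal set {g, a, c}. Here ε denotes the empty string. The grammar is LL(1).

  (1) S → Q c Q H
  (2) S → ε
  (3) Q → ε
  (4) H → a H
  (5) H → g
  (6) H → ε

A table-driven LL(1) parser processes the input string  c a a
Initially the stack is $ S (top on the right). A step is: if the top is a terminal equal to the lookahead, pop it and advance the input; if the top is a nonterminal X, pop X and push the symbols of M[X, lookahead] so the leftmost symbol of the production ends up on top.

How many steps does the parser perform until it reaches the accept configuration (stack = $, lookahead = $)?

     Stack      Input    Action
  1  $ S        c a a $  expand S → Q c Q H
  2  $ H Q c Q  c a a $  expand Q → ε
  3  $ H Q c    c a a $  match c
  4  $ H Q      a a $    expand Q → ε
  5  $ H        a a $    expand H → a H
  6  $ H a      a a $    match a
  7  $ H        a $      expand H → a H
  8  $ H a      a $      match a
  9  $ H        $        expand H → ε
Accept reached after 9 steps.

9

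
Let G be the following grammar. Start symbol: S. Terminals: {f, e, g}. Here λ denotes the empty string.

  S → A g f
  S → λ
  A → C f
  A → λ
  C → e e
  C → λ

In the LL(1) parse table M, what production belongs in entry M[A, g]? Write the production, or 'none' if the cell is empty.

FIRST(C): from C→e e we get {e}; from C→λ we get {λ}. So FIRST(C) = {λ, e}.
FIRST(A): from A→C f we get {e, f}; from A→λ we get {λ}. So FIRST(A) = {λ, e, f}.
FIRST(S): from S→A g f we get {e, f, g}; from S→λ we get {λ}. So FIRST(S) = {λ, e, f, g}.
FOLLOW(S) includes $ since S is the start symbol.
FOLLOW(A): in S→A g f, A is followed by g f with FIRST {g}. Thus FOLLOW(A) = {g}.
For A → C f: FIRST(C f) = {e, f}, so it goes in M[A, t] for t ∈ {e, f}.
For A → λ: FIRST(λ) = {λ}, so it goes in M[A, t] for t ∈ {}; since λ ∈ FIRST, also for every t ∈ FOLLOW(A) = {g}.

A → λ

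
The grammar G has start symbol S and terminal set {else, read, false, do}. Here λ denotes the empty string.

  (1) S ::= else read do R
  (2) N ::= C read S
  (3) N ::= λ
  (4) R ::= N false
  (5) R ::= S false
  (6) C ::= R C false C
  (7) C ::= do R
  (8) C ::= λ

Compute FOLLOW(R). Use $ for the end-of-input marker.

{$, do, else, false, read}

FIRST(S) = {else}
FIRST(N) = {λ, do, else, false, read}  (via C read S)
FIRST(R) = {do, else, false, read}  (via N false, S false)
FIRST(C) = {λ, do, else, false, read}  (via R C false C)
FOLLOW(S) includes $ since S is the start symbol.
FOLLOW(N): in R::=N false, N is followed by false with FIRST {false}. Thus FOLLOW(N) = {false}.
FOLLOW(S): in N::=C read S, the suffix after S is empty, so FOLLOW(S) ⊇ FOLLOW(N) = {false}; in R::=S false, S is followed by false with FIRST {false}. Thus FOLLOW(S) = {$, false}.
FOLLOW(C): in N::=C read S, C is followed by read S with FIRST {read}; in C::=R C false C (occurrence 1), C is followed by false C with FIRST {false}; in C::=R C false C (occurrence 2), the suffix after C is empty (adds nothing new). Thus FOLLOW(C) = {false, read}.
FOLLOW(R): in S::=else read do R, the suffix after R is empty, so FOLLOW(R) ⊇ FOLLOW(S) = {$, false}; in C::=R C false C, R is followed by C false C with FIRST {do, else, false, read}; in C::=do R, the suffix after R is empty, so FOLLOW(R) ⊇ FOLLOW(C) = {false, read}. Thus FOLLOW(R) = {$, do, else, false, read}.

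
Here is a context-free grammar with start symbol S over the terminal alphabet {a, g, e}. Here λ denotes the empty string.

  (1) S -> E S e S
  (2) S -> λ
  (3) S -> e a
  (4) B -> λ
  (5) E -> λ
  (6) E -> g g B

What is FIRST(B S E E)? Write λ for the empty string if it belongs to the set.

FIRST(B) = {λ}
FIRST(E) = {λ, g}
FIRST(S) = {λ, e, g}  (via E S e S)
FIRST(B S E E): take FIRST of each symbol in turn, carrying on past any symbol whose FIRST contains λ; result {λ, e, g}.

{λ, e, g}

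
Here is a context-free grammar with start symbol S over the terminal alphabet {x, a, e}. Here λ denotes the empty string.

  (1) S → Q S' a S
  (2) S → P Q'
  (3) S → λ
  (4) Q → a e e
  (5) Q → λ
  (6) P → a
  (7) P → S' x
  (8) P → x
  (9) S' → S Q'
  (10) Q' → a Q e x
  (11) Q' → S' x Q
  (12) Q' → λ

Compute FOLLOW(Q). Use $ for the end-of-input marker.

{$, a, e, x}

FIRST(Q) = {λ, a}
FIRST(S) = {λ, a, x}  (via Q S' a S, P Q')
FIRST(P) = {a, x}  (via S' x)
FIRST(S') = {λ, a, x}  (via S Q')
FIRST(Q') = {λ, a, x}  (via S' x Q)
FOLLOW(S) includes $ since S is the start symbol.
FOLLOW(S'): in S→Q S' a S, S' is followed by a S with FIRST {a}; in P→S' x, S' is followed by x with FIRST {x}; in Q'→S' x Q, S' is followed by x Q with FIRST {x}. Thus FOLLOW(S') = {a, x}.
FOLLOW(S): in S→Q S' a S, the suffix after S is empty (adds nothing new); in S'→S Q', S is followed by Q' with FIRST {λ, a, x}; in S'→S Q', the suffix after S is nullable, so FOLLOW(S) ⊇ FOLLOW(S') = {a, x}. Thus FOLLOW(S) = {$, a, x}.
FOLLOW(P): in S→P Q', P is followed by Q' with FIRST {λ, a, x}; in S→P Q', the suffix after P is nullable, so FOLLOW(P) ⊇ FOLLOW(S) = {$, a, x}. Thus FOLLOW(P) = {$, a, x}.
FOLLOW(Q'): in S→P Q', the suffix after Q' is empty, so FOLLOW(Q') ⊇ FOLLOW(S) = {$, a, x}; in S'→S Q', the suffix after Q' is empty, so FOLLOW(Q') ⊇ FOLLOW(S') = {a, x}. Thus FOLLOW(Q') = {$, a, x}.
FOLLOW(Q): in S→Q S' a S, Q is followed by S' a S with FIRST {a, x}; in Q'→a Q e x, Q is followed by e x with FIRST {e}; in Q'→S' x Q, the suffix after Q is empty, so FOLLOW(Q) ⊇ FOLLOW(Q') = {$, a, x}. Thus FOLLOW(Q) = {$, a, e, x}.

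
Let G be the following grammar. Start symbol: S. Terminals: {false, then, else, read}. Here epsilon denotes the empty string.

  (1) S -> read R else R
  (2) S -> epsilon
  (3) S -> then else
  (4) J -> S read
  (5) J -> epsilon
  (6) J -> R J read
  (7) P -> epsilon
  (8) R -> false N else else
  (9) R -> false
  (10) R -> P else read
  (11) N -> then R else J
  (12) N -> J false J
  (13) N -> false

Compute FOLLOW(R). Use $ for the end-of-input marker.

{$, else, false, read, then}

FIRST(S): from S->read R else R we get {read}; from S->epsilon we get {epsilon}; from S->then else we get {then}. So FIRST(S) = {epsilon, read, then}.
FIRST(P): from P->epsilon we get {epsilon}. So FIRST(P) = {epsilon}.
FIRST(R): from R->false N else else we get {false}; from R->false we get {false}; from R->P else read we get {else}. So FIRST(R) = {else, false}.
FIRST(J): from J->S read we get {read, then}; from J->epsilon we get {epsilon}; from J->R J read we get {else, false}. So FIRST(J) = {epsilon, else, false, read, then}.
FIRST(N): from N->then R else J we get {then}; from N->J false J we get {else, false, read, then}; from N->false we get {false}. So FIRST(N) = {else, false, read, then}.
FOLLOW(S) includes $ since S is the start symbol.
FOLLOW(S): in J->S read, S is followed by read with FIRST {read}. Thus FOLLOW(S) = {$, read}.
FOLLOW(P): in R->P else read, P is followed by else read with FIRST {else}. Thus FOLLOW(P) = {else}.
FOLLOW(R): in S->read R else R (occurrence 1), R is followed by else R with FIRST {else}; in S->read R else R (occurrence 2), the suffix after R is empty, so FOLLOW(R) ⊇ FOLLOW(S) = {$, read}; in J->R J read, R is followed by J read with FIRST {else, false, read, then}; in N->then R else J, R is followed by else J with FIRST {else}. Thus FOLLOW(R) = {$, else, false, read, then}.
FOLLOW(N): in R->false N else else, N is followed by else else with FIRST {else}. Thus FOLLOW(N) = {else}.
FOLLOW(J): in J->R J read, J is followed by read with FIRST {read}; in N->then R else J, the suffix after J is empty, so FOLLOW(J) ⊇ FOLLOW(N) = {else}; in N->J false J (occurrence 1), J is followed by false J with FIRST {false}; in N->J false J (occurrence 2), the suffix after J is empty, so FOLLOW(J) ⊇ FOLLOW(N) = {else}. Thus FOLLOW(J) = {else, false, read}.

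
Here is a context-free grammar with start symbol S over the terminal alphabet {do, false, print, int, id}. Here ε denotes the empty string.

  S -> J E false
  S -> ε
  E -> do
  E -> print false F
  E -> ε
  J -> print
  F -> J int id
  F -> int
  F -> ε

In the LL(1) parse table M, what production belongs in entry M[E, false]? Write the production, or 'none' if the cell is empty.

E -> ε

FIRST(E) = {ε, do, print}
FIRST(J) = {print}
FIRST(S) = {ε, print}  (via J E false)
FIRST(F) = {ε, int, print}  (via J int id)
FOLLOW(S) includes $ since S is the start symbol.
FOLLOW(E): in S->J E false, E is followed by false with FIRST {false}. Thus FOLLOW(E) = {false}.
For E -> do: FIRST(do) = {do}, so it goes in M[E, t] for t ∈ {do}.
For E -> print false F: FIRST(print false F) = {print}, so it goes in M[E, t] for t ∈ {print}.
For E -> ε: FIRST(ε) = {ε}, so it goes in M[E, t] for t ∈ {}; since ε ∈ FIRST, also for every t ∈ FOLLOW(E) = {false}.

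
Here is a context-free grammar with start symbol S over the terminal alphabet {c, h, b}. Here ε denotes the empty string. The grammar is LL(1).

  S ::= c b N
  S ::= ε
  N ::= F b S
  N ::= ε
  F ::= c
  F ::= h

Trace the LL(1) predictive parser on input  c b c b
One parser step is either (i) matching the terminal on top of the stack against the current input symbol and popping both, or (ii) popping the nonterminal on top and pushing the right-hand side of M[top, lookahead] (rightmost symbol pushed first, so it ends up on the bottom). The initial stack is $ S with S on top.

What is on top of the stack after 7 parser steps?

step 1: stack=$ S  input=c b c b $  — expand S ::= c b N
step 2: stack=$ N b c  input=c b c b $  — match c
step 3: stack=$ N b  input=b c b $  — match b
step 4: stack=$ N  input=c b $  — expand N ::= F b S
step 5: stack=$ S b F  input=c b $  — expand F ::= c
step 6: stack=$ S b c  input=c b $  — match c
step 7: stack=$ S b  input=b $  — match b
Stack after step 7: $ S (top = S).

S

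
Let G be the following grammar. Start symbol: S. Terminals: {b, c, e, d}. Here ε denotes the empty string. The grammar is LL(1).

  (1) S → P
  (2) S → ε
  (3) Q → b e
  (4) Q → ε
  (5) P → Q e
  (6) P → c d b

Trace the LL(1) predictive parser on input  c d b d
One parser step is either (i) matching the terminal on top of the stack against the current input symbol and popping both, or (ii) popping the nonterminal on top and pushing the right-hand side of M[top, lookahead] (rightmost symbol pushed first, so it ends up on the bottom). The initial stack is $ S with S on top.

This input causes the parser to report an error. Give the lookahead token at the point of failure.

     Stack    Input      Action
  1  $ S      c d b d $  expand S → P
  2  $ P      c d b d $  expand P → c d b
  3  $ b d c  c d b d $  match c
  4  $ b d    d b d $    match d
  5  $ b      b d $      match b
  6  $        d $        error: stack empty but input remains

d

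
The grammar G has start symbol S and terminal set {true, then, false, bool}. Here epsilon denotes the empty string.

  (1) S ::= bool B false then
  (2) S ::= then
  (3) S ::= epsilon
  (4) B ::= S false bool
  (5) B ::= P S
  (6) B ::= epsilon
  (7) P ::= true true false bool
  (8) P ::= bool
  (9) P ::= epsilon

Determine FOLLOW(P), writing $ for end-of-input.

FIRST(S) = {epsilon, bool, then}
FIRST(P) = {epsilon, bool, true}
FIRST(B) = {epsilon, bool, false, then, true}  (via S false bool, P S)
FOLLOW(S) includes $ since S is the start symbol.
FOLLOW(B): in S::=bool B false then, B is followed by false then with FIRST {false}. Thus FOLLOW(B) = {false}.
FOLLOW(S): in B::=S false bool, S is followed by false bool with FIRST {false}; in B::=P S, the suffix after S is empty, so FOLLOW(S) ⊇ FOLLOW(B) = {false}. Thus FOLLOW(S) = {$, false}.
FOLLOW(P): in B::=P S, P is followed by S with FIRST {epsilon, bool, then}; in B::=P S, the suffix after P is nullable, so FOLLOW(P) ⊇ FOLLOW(B) = {false}. Thus FOLLOW(P) = {bool, false, then}.

{bool, false, then}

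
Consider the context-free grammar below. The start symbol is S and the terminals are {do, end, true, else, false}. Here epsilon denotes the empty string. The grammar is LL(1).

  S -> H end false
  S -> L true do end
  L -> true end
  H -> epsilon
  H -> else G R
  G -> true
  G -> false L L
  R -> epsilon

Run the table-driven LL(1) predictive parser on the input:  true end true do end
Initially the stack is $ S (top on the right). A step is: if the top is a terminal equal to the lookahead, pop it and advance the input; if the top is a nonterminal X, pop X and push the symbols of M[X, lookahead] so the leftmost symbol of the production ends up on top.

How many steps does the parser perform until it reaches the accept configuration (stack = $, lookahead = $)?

step 1: stack=$ S  input=true end true do end $  — expand S -> L true do end
step 2: stack=$ end do true L  input=true end true do end $  — expand L -> true end
step 3: stack=$ end do true end true  input=true end true do end $  — match true
step 4: stack=$ end do true end  input=end true do end $  — match end
step 5: stack=$ end do true  input=true do end $  — match true
step 6: stack=$ end do  input=do end $  — match do
step 7: stack=$ end  input=end $  — match end
Accept reached after 7 steps.

7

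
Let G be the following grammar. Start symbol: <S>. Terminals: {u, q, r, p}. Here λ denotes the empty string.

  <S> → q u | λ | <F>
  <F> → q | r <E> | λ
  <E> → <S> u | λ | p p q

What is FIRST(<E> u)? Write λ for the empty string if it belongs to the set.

FIRST(<F>): from <F>→q we get {q}; from <F>→r <E> we get {r}; from <F>→λ we get {λ}. So FIRST(<F>) = {λ, q, r}.
FIRST(<S>): from <S>→q u we get {q}; from <S>→λ we get {λ}; from <S>→<F> we get {λ, q, r}. So FIRST(<S>) = {λ, q, r}.
FIRST(<E>): from <E>→<S> u we get {q, r, u}; from <E>→λ we get {λ}; from <E>→p p q we get {p}. So FIRST(<E>) = {λ, p, q, r, u}.
FIRST(<E> u): take FIRST of each symbol in turn, carrying on past any symbol whose FIRST contains λ; result {p, q, r, u}.

{p, q, r, u}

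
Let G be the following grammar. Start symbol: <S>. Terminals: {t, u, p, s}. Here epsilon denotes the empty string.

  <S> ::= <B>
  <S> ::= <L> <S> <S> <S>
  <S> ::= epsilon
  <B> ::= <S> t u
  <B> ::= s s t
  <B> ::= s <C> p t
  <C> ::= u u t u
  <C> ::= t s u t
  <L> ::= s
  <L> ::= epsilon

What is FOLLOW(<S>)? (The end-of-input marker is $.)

{$, s, t}

FIRST(<C>) = {t, u}
FIRST(<L>) = {epsilon, s}
FIRST(<S>) = {epsilon, s, t}  (via <B>, <L> <S> <S> <S>)
FIRST(<B>) = {s, t}  (via <S> t u)
FOLLOW(<S>) includes $ since <S> is the start symbol.
FOLLOW(<S>): in <S>::=<L> <S> <S> <S> (occurrence 1), <S> is followed by <S> <S> with FIRST {epsilon, s, t}; in <S>::=<L> <S> <S> <S> (occurrence 1), the suffix after <S> is nullable (adds nothing new); in <S>::=<L> <S> <S> <S> (occurrence 2), <S> is followed by <S> with FIRST {epsilon, s, t}; in <S>::=<L> <S> <S> <S> (occurrence 2), the suffix after <S> is nullable (adds nothing new); in <S>::=<L> <S> <S> <S> (occurrence 3), the suffix after <S> is empty (adds nothing new); in <B>::=<S> t u, <S> is followed by t u with FIRST {t}. Thus FOLLOW(<S>) = {$, s, t}.
FOLLOW(<B>): in <S>::=<B>, the suffix after <B> is empty, so FOLLOW(<B>) ⊇ FOLLOW(<S>) = {$, s, t}. Thus FOLLOW(<B>) = {$, s, t}.
FOLLOW(<C>): in <B>::=s <C> p t, <C> is followed by p t with FIRST {p}. Thus FOLLOW(<C>) = {p}.
FOLLOW(<L>): in <S>::=<L> <S> <S> <S>, <L> is followed by <S> <S> <S> with FIRST {epsilon, s, t}; in <S>::=<L> <S> <S> <S>, the suffix after <L> is nullable, so FOLLOW(<L>) ⊇ FOLLOW(<S>) = {$, s, t}. Thus FOLLOW(<L>) = {$, s, t}.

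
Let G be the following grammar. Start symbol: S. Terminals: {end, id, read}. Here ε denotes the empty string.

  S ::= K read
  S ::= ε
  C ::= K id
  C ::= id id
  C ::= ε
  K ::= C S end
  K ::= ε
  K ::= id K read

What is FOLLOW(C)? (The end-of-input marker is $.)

FIRST(S) = {ε, end, id, read}  (via K read)
FIRST(C) = {ε, end, id, read}  (via K id)
FIRST(K) = {ε, end, id, read}  (via C S end)
FOLLOW(S) includes $ since S is the start symbol.
FOLLOW(S): in K::=C S end, S is followed by end with FIRST {end}. Thus FOLLOW(S) = {$, end}.
FOLLOW(C): in K::=C S end, C is followed by S end with FIRST {end, id, read}. Thus FOLLOW(C) = {end, id, read}.
FOLLOW(K): in S::=K read, K is followed by read with FIRST {read}; in C::=K id, K is followed by id with FIRST {id}; in K::=id K read, K is followed by read with FIRST {read}. Thus FOLLOW(K) = {id, read}.

{end, id, read}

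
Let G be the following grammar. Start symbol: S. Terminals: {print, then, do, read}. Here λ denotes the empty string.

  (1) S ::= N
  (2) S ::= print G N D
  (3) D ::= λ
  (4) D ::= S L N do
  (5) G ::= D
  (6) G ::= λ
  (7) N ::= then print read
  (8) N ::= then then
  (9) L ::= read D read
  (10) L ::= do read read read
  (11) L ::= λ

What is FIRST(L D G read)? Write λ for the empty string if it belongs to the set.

FIRST(N) = {then}
FIRST(L) = {λ, do, read}
FIRST(S) = {print, then}  (via N)
FIRST(D) = {λ, print, then}  (via S L N do)
FIRST(G) = {λ, print, then}  (via D)
FIRST(L D G read): take FIRST of each symbol in turn, carrying on past any symbol whose FIRST contains λ; result {do, print, read, then}.

{do, print, read, then}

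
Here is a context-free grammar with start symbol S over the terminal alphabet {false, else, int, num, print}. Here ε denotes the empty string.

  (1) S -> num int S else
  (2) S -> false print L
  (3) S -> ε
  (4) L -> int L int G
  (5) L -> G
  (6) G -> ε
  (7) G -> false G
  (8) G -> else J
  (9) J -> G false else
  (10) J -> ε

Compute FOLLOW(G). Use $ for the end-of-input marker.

FIRST(S): from S->num int S else we get {num}; from S->false print L we get {false}; from S->ε we get {ε}. So FIRST(S) = {ε, false, num}.
FIRST(G): from G->ε we get {ε}; from G->false G we get {false}; from G->else J we get {else}. So FIRST(G) = {ε, else, false}.
FIRST(L): from L->int L int G we get {int}; from L->G we get {ε, else, false}. So FIRST(L) = {ε, else, false, int}.
FIRST(J): from J->G false else we get {else, false}; from J->ε we get {ε}. So FIRST(J) = {ε, else, false}.
FOLLOW(S) includes $ since S is the start symbol.
FOLLOW(S): in S->num int S else, S is followed by else with FIRST {else}. Thus FOLLOW(S) = {$, else}.
FOLLOW(L): in S->false print L, the suffix after L is empty, so FOLLOW(L) ⊇ FOLLOW(S) = {$, else}; in L->int L int G, L is followed by int G with FIRST {int}. Thus FOLLOW(L) = {$, else, int}.
FOLLOW(G): in L->int L int G, the suffix after G is empty, so FOLLOW(G) ⊇ FOLLOW(L) = {$, else, int}; in L->G, the suffix after G is empty, so FOLLOW(G) ⊇ FOLLOW(L) = {$, else, int}; in G->false G, the suffix after G is empty (adds nothing new); in J->G false else, G is followed by false else with FIRST {false}. Thus FOLLOW(G) = {$, else, false, int}.
FOLLOW(J): in G->else J, the suffix after J is empty, so FOLLOW(J) ⊇ FOLLOW(G) = {$, else, false, int}. Thus FOLLOW(J) = {$, else, false, int}.

{$, else, false, int}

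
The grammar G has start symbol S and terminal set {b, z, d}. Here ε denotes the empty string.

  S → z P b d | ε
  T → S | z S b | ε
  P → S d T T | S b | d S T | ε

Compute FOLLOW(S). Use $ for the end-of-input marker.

FIRST(S): from S→z P b d we get {z}; from S→ε we get {ε}. So FIRST(S) = {ε, z}.
FIRST(T): from T→S we get {ε, z}; from T→z S b we get {z}; from T→ε we get {ε}. So FIRST(T) = {ε, z}.
FIRST(P): from P→S d T T we get {d, z}; from P→S b we get {b, z}; from P→d S T we get {d}; from P→ε we get {ε}. So FIRST(P) = {ε, b, d, z}.
FOLLOW(S) includes $ since S is the start symbol.
FOLLOW(P): in S→z P b d, P is followed by b d with FIRST {b}. Thus FOLLOW(P) = {b}.
FOLLOW(T): in P→S d T T (occurrence 1), T is followed by T with FIRST {ε, z}; in P→S d T T (occurrence 1), the suffix after T is nullable, so FOLLOW(T) ⊇ FOLLOW(P) = {b}; in P→S d T T (occurrence 2), the suffix after T is empty, so FOLLOW(T) ⊇ FOLLOW(P) = {b}; in P→d S T, the suffix after T is empty, so FOLLOW(T) ⊇ FOLLOW(P) = {b}. Thus FOLLOW(T) = {b, z}.
FOLLOW(S): in T→S, the suffix after S is empty, so FOLLOW(S) ⊇ FOLLOW(T) = {b, z}; in T→z S b, S is followed by b with FIRST {b}; in P→S d T T, S is followed by d T T with FIRST {d}; in P→S b, S is followed by b with FIRST {b}; in P→d S T, S is followed by T with FIRST {ε, z}; in P→d S T, the suffix after S is nullable, so FOLLOW(S) ⊇ FOLLOW(P) = {b}. Thus FOLLOW(S) = {$, b, d, z}.

{$, b, d, z}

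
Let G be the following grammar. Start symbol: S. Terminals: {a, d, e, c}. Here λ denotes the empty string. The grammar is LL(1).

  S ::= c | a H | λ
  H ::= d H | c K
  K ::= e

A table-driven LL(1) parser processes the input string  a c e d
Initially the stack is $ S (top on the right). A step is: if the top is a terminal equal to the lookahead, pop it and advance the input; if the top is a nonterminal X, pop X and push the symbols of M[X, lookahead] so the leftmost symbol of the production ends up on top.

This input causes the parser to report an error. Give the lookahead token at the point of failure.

d

step 1: stack=$ S  input=a c e d $  — expand S ::= a H
step 2: stack=$ H a  input=a c e d $  — match a
step 3: stack=$ H  input=c e d $  — expand H ::= c K
step 4: stack=$ K c  input=c e d $  — match c
step 5: stack=$ K  input=e d $  — expand K ::= e
step 6: stack=$ e  input=e d $  — match e
step 7: stack=$  input=d $  — error: stack empty but input remains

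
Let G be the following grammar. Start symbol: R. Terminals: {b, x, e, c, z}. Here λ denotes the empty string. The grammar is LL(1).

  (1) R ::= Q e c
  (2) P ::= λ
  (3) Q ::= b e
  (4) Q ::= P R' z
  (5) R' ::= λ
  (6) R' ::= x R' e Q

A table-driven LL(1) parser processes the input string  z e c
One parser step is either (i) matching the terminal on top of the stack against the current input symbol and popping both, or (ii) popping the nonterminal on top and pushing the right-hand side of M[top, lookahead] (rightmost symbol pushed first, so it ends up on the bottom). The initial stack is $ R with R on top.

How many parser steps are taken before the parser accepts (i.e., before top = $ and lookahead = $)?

     Stack         Input    Action
  1  $ R           z e c $  expand R ::= Q e c
  2  $ c e Q       z e c $  expand Q ::= P R' z
  3  $ c e z R' P  z e c $  expand P ::= λ
  4  $ c e z R'    z e c $  expand R' ::= λ
  5  $ c e z       z e c $  match z
  6  $ c e         e c $    match e
  7  $ c           c $      match c
Accept reached after 7 steps.

7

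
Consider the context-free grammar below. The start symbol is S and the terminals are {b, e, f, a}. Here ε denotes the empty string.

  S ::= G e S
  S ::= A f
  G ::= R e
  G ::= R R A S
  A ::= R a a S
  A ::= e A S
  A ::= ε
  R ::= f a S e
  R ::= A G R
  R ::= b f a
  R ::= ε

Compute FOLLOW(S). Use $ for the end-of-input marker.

{$, a, b, e, f}

FIRST(S): from S::=G e S we get {a, b, e, f}; from S::=A f we get {a, b, e, f}. So FIRST(S) = {a, b, e, f}.
FIRST(G): from G::=R e we get {a, b, e, f}; from G::=R R A S we get {a, b, e, f}. So FIRST(G) = {a, b, e, f}.
FIRST(A): from A::=R a a S we get {a, b, e, f}; from A::=e A S we get {e}; from A::=ε we get {ε}. So FIRST(A) = {ε, a, b, e, f}.
FIRST(R): from R::=f a S e we get {f}; from R::=A G R we get {a, b, e, f}; from R::=b f a we get {b}; from R::=ε we get {ε}. So FIRST(R) = {ε, a, b, e, f}.
FOLLOW(S) includes $ since S is the start symbol.
FOLLOW(A): in S::=A f, A is followed by f with FIRST {f}; in G::=R R A S, A is followed by S with FIRST {a, b, e, f}; in A::=e A S, A is followed by S with FIRST {a, b, e, f}; in R::=A G R, A is followed by G R with FIRST {a, b, e, f}. Thus FOLLOW(A) = {a, b, e, f}.
FOLLOW(R): in G::=R e, R is followed by e with FIRST {e}; in G::=R R A S (occurrence 1), R is followed by R A S with FIRST {a, b, e, f}; in G::=R R A S (occurrence 2), R is followed by A S with FIRST {a, b, e, f}; in A::=R a a S, R is followed by a a S with FIRST {a}; in R::=A G R, the suffix after R is empty (adds nothing new). Thus FOLLOW(R) = {a, b, e, f}.
FOLLOW(G): in S::=G e S, G is followed by e S with FIRST {e}; in R::=A G R, G is followed by R with FIRST {ε, a, b, e, f}; in R::=A G R, the suffix after G is nullable, so FOLLOW(G) ⊇ FOLLOW(R) = {a, b, e, f}. Thus FOLLOW(G) = {a, b, e, f}.
FOLLOW(S): in S::=G e S, the suffix after S is empty (adds nothing new); in G::=R R A S, the suffix after S is empty, so FOLLOW(S) ⊇ FOLLOW(G) = {a, b, e, f}; in A::=R a a S, the suffix after S is empty, so FOLLOW(S) ⊇ FOLLOW(A) = {a, b, e, f}; in A::=e A S, the suffix after S is empty, so FOLLOW(S) ⊇ FOLLOW(A) = {a, b, e, f}; in R::=f a S e, S is followed by e with FIRST {e}. Thus FOLLOW(S) = {$, a, b, e, f}.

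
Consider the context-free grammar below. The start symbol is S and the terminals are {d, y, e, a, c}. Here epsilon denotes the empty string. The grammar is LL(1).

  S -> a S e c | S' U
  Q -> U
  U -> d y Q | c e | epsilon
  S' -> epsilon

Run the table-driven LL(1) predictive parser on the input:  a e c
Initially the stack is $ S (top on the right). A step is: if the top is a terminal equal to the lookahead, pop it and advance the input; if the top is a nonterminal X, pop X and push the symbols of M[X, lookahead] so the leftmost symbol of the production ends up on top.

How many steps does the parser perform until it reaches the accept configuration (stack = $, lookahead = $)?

step 1: stack=$ S  input=a e c $  — expand S -> a S e c
step 2: stack=$ c e S a  input=a e c $  — match a
step 3: stack=$ c e S  input=e c $  — expand S -> S' U
step 4: stack=$ c e U S'  input=e c $  — expand S' -> epsilon
step 5: stack=$ c e U  input=e c $  — expand U -> epsilon
step 6: stack=$ c e  input=e c $  — match e
step 7: stack=$ c  input=c $  — match c
Accept reached after 7 steps.

7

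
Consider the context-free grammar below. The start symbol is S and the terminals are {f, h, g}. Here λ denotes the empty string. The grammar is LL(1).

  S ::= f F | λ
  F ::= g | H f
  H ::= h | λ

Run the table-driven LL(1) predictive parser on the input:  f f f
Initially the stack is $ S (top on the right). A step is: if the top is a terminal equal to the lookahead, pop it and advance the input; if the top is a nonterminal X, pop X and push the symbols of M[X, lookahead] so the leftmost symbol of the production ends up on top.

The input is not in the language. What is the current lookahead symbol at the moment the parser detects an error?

step 1: stack=$ S  input=f f f $  — expand S ::= f F
step 2: stack=$ F f  input=f f f $  — match f
step 3: stack=$ F  input=f f $  — expand F ::= H f
step 4: stack=$ f H  input=f f $  — expand H ::= λ
step 5: stack=$ f  input=f f $  — match f
step 6: stack=$  input=f $  — error: stack empty but input remains

f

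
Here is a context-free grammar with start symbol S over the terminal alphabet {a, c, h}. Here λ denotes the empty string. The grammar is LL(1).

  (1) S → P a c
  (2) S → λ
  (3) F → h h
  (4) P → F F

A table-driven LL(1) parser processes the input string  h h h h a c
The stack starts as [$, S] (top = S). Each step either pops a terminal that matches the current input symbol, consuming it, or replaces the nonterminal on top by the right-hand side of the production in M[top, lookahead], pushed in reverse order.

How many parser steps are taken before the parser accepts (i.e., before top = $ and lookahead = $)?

10

step 1: stack=$ S  input=h h h h a c $  — expand S → P a c
step 2: stack=$ c a P  input=h h h h a c $  — expand P → F F
step 3: stack=$ c a F F  input=h h h h a c $  — expand F → h h
step 4: stack=$ c a F h h  input=h h h h a c $  — match h
step 5: stack=$ c a F h  input=h h h a c $  — match h
step 6: stack=$ c a F  input=h h a c $  — expand F → h h
step 7: stack=$ c a h h  input=h h a c $  — match h
step 8: stack=$ c a h  input=h a c $  — match h
step 9: stack=$ c a  input=a c $  — match a
step 10: stack=$ c  input=c $  — match c
Accept reached after 10 steps.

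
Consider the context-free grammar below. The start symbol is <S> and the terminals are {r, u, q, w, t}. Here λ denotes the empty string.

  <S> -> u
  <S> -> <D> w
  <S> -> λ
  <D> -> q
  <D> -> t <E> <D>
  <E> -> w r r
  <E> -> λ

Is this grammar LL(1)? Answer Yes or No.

FIRST(<S>) = {λ, q, t, u}
FIRST(<D>) = {q, t}
FIRST(<E>) = {λ, w}
FOLLOW(<S>) = {$}
FOLLOW(<D>) = {w}
FOLLOW(<E>) = {q, t}
Each cell of M receives at most one production.

Yes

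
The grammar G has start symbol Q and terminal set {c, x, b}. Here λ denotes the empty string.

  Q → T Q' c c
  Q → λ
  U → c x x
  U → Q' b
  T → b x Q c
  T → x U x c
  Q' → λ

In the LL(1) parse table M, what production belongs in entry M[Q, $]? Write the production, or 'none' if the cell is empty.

FIRST(T): from T→b x Q c we get {b}; from T→x U x c we get {x}. So FIRST(T) = {b, x}.
FIRST(Q'): from Q'→λ we get {λ}. So FIRST(Q') = {λ}.
FIRST(Q): from Q→T Q' c c we get {b, x}; from Q→λ we get {λ}. So FIRST(Q) = {λ, b, x}.
FIRST(U): from U→c x x we get {c}; from U→Q' b we get {b}. So FIRST(U) = {b, c}.
FOLLOW(Q) includes $ since Q is the start symbol.
FOLLOW(Q): in T→b x Q c, Q is followed by c with FIRST {c}. Thus FOLLOW(Q) = {$, c}.
For Q → T Q' c c: FIRST(T Q' c c) = {b, x}, so it goes in M[Q, t] for t ∈ {b, x}.
For Q → λ: FIRST(λ) = {λ}, so it goes in M[Q, t] for t ∈ {}; since λ ∈ FIRST, also for every t ∈ FOLLOW(Q) = {$, c}.

Q → λ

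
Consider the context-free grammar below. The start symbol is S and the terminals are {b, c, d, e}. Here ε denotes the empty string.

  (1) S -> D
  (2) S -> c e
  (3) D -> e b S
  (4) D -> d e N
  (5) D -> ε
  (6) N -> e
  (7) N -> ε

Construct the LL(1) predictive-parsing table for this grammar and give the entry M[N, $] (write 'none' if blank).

N -> ε

FIRST(D) = {ε, d, e}
FIRST(N) = {ε, e}
FIRST(S) = {ε, c, d, e}  (via D)
FOLLOW(S) includes $ since S is the start symbol.
FOLLOW(D): in S->D, the suffix after D is empty, so FOLLOW(D) ⊇ FOLLOW(S) = {$}. Thus FOLLOW(D) = {$}.
FOLLOW(N): in D->d e N, the suffix after N is empty, so FOLLOW(N) ⊇ FOLLOW(D) = {$}. Thus FOLLOW(N) = {$}.
For N -> e: FIRST(e) = {e}, so it goes in M[N, t] for t ∈ {e}.
For N -> ε: FIRST(ε) = {ε}, so it goes in M[N, t] for t ∈ {}; since ε ∈ FIRST, also for every t ∈ FOLLOW(N) = {$}.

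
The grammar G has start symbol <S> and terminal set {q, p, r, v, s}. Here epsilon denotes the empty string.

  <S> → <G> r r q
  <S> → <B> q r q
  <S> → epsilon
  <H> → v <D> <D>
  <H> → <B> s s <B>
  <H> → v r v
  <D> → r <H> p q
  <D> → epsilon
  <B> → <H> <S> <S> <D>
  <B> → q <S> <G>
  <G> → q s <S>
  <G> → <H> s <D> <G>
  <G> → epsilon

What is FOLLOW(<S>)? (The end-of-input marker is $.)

FIRST(<D>) = {epsilon, r}
FIRST(<S>) = {epsilon, q, r, v}  (via <G> r r q, <B> q r q)
FIRST(<H>) = {q, v}  (via <B> s s <B>)
FIRST(<B>) = {q, v}  (via <H> <S> <S> <D>)
FIRST(<G>) = {epsilon, q, v}  (via <H> s <D> <G>)
FOLLOW(<S>) includes $ since <S> is the start symbol.
FOLLOW(<S>): in <B>→<H> <S> <S> <D> (occurrence 1), <S> is followed by <S> <D> with FIRST {epsilon, q, r, v}; in <B>→<H> <S> <S> <D> (occurrence 1), the suffix after <S> is nullable, so FOLLOW(<S>) ⊇ FOLLOW(<B>) = {p, q, r, s, v}; in <B>→<H> <S> <S> <D> (occurrence 2), <S> is followed by <D> with FIRST {epsilon, r}; in <B>→<H> <S> <S> <D> (occurrence 2), the suffix after <S> is nullable, so FOLLOW(<S>) ⊇ FOLLOW(<B>) = {p, q, r, s, v}; in <B>→q <S> <G>, <S> is followed by <G> with FIRST {epsilon, q, v}; in <B>→q <S> <G>, the suffix after <S> is nullable, so FOLLOW(<S>) ⊇ FOLLOW(<B>) = {p, q, r, s, v}; in <G>→q s <S>, the suffix after <S> is empty, so FOLLOW(<S>) ⊇ FOLLOW(<G>) = {p, q, r, s, v}. Thus FOLLOW(<S>) = {$, p, q, r, s, v}.
FOLLOW(<H>): in <D>→r <H> p q, <H> is followed by p q with FIRST {p}; in <B>→<H> <S> <S> <D>, <H> is followed by <S> <S> <D> with FIRST {epsilon, q, r, v}; in <B>→<H> <S> <S> <D>, the suffix after <H> is nullable, so FOLLOW(<H>) ⊇ FOLLOW(<B>) = {p, q, r, s, v}; in <G>→<H> s <D> <G>, <H> is followed by s <D> <G> with FIRST {s}. Thus FOLLOW(<H>) = {p, q, r, s, v}.
FOLLOW(<B>): in <S>→<B> q r q, <B> is followed by q r q with FIRST {q}; in <H>→<B> s s <B> (occurrence 1), <B> is followed by s s <B> with FIRST {s}; in <H>→<B> s s <B> (occurrence 2), the suffix after <B> is empty, so FOLLOW(<B>) ⊇ FOLLOW(<H>) = {p, q, r, s, v}. Thus FOLLOW(<B>) = {p, q, r, s, v}.
FOLLOW(<G>): in <S>→<G> r r q, <G> is followed by r r q with FIRST {r}; in <B>→q <S> <G>, the suffix after <G> is empty, so FOLLOW(<G>) ⊇ FOLLOW(<B>) = {p, q, r, s, v}; in <G>→<H> s <D> <G>, the suffix after <G> is empty (adds nothing new). Thus FOLLOW(<G>) = {p, q, r, s, v}.
FOLLOW(<D>): in <H>→v <D> <D> (occurrence 1), <D> is followed by <D> with FIRST {epsilon, r}; in <H>→v <D> <D> (occurrence 1), the suffix after <D> is nullable, so FOLLOW(<D>) ⊇ FOLLOW(<H>) = {p, q, r, s, v}; in <H>→v <D> <D> (occurrence 2), the suffix after <D> is empty, so FOLLOW(<D>) ⊇ FOLLOW(<H>) = {p, q, r, s, v}; in <B>→<H> <S> <S> <D>, the suffix after <D> is empty, so FOLLOW(<D>) ⊇ FOLLOW(<B>) = {p, q, r, s, v}; in <G>→<H> s <D> <G>, <D> is followed by <G> with FIRST {epsilon, q, v}; in <G>→<H> s <D> <G>, the suffix after <D> is nullable, so FOLLOW(<D>) ⊇ FOLLOW(<G>) = {p, q, r, s, v}. Thus FOLLOW(<D>) = {p, q, r, s, v}.

{$, p, q, r, s, v}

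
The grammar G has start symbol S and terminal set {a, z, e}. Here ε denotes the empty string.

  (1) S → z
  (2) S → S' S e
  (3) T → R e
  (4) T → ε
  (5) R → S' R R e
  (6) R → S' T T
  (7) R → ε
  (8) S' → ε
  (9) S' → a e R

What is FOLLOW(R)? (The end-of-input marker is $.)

FIRST(S'): from S'→ε we get {ε}; from S'→a e R we get {a}. So FIRST(S') = {ε, a}.
FIRST(S): from S→z we get {z}; from S→S' S e we get {a, z}. So FIRST(S) = {a, z}.
FIRST(T): from T→R e we get {a, e}; from T→ε we get {ε}. So FIRST(T) = {ε, a, e}.
FIRST(R): from R→S' R R e we get {a, e}; from R→S' T T we get {ε, a, e}; from R→ε we get {ε}. So FIRST(R) = {ε, a, e}.
FOLLOW(S) includes $ since S is the start symbol.
FOLLOW(S): in S→S' S e, S is followed by e with FIRST {e}. Thus FOLLOW(S) = {$, e}.
FOLLOW(T): in R→S' T T (occurrence 1), T is followed by T with FIRST {ε, a, e}; in R→S' T T (occurrence 1), the suffix after T is nullable, so FOLLOW(T) ⊇ FOLLOW(R) = {a, e, z}; in R→S' T T (occurrence 2), the suffix after T is empty, so FOLLOW(T) ⊇ FOLLOW(R) = {a, e, z}. Thus FOLLOW(T) = {a, e, z}.
FOLLOW(R): in T→R e, R is followed by e with FIRST {e}; in R→S' R R e (occurrence 1), R is followed by R e with FIRST {a, e}; in R→S' R R e (occurrence 2), R is followed by e with FIRST {e}; in S'→a e R, the suffix after R is empty, so FOLLOW(R) ⊇ FOLLOW(S') = {a, e, z}. Thus FOLLOW(R) = {a, e, z}.
FOLLOW(S'): in S→S' S e, S' is followed by S e with FIRST {a, z}; in R→S' R R e, S' is followed by R R e with FIRST {a, e}; in R→S' T T, S' is followed by T T with FIRST {ε, a, e}; in R→S' T T, the suffix after S' is nullable, so FOLLOW(S') ⊇ FOLLOW(R) = {a, e, z}. Thus FOLLOW(S') = {a, e, z}.

{a, e, z}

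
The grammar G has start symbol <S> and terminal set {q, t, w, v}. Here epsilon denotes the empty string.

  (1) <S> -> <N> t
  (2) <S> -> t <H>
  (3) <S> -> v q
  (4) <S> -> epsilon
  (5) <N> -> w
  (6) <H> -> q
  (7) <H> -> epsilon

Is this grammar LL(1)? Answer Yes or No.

Yes

FIRST(<S>) = {epsilon, t, v, w}
FIRST(<N>) = {w}
FIRST(<H>) = {epsilon, q}
FOLLOW(<S>) = {$}
FOLLOW(<N>) = {t}
FOLLOW(<H>) = {$}
Each cell of M receives at most one production.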